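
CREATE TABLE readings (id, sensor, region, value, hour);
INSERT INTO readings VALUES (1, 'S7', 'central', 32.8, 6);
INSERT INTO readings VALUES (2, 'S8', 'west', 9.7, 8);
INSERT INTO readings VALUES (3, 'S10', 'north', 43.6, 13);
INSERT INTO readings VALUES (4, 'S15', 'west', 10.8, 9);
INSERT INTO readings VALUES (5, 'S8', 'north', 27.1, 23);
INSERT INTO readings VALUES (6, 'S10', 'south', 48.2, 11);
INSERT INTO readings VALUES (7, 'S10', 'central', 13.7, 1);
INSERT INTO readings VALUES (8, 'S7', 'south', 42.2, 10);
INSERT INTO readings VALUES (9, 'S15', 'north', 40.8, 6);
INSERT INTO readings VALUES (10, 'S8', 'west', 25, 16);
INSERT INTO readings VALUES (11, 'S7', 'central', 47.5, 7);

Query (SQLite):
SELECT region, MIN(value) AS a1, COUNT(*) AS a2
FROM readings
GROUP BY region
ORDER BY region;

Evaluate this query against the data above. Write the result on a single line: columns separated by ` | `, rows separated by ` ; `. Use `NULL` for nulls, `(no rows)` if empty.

central | 13.7 | 3 ; north | 27.1 | 3 ; south | 42.2 | 2 ; west | 9.7 | 3

Group readings by region.
Per group compute: MIN(value), COUNT(*).
  central: ids {1, 7, 11} → MIN(value)=13.7, COUNT(*)=3
  north: ids {3, 5, 9} → MIN(value)=27.1, COUNT(*)=3
  south: ids {6, 8} → MIN(value)=42.2, COUNT(*)=2
  west: ids {2, 4, 10} → MIN(value)=9.7, COUNT(*)=3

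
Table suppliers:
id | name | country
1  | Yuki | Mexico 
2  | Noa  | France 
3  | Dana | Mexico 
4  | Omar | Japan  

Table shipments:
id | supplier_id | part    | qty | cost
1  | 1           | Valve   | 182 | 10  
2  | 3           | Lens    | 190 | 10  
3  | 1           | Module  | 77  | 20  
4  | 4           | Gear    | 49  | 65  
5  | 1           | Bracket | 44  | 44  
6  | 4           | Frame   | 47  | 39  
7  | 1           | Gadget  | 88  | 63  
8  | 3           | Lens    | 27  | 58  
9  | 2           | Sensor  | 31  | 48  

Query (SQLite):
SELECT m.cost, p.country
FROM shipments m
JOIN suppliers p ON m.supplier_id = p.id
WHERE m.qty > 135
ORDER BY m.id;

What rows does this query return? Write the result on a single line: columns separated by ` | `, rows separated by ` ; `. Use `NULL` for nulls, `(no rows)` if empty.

10 | Mexico ; 10 | Mexico

Each shipments row matches the suppliers row where supplier_id = suppliers.id.
Then keep rows with m.qty > 135.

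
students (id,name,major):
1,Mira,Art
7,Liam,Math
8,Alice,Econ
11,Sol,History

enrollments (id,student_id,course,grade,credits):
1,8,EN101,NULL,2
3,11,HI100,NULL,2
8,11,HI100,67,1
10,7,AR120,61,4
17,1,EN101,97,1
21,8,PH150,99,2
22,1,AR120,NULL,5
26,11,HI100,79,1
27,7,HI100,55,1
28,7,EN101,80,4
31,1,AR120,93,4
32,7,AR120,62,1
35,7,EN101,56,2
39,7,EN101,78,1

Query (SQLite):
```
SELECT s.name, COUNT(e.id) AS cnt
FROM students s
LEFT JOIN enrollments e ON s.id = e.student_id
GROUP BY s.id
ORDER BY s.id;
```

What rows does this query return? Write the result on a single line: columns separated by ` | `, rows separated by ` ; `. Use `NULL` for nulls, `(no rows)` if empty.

LEFT JOIN keeps every students row; unmatched ones get NULL for enrollments columns.
Group by students.id and compute COUNT(e.id). COUNT(col) of an all-NULL group is 0.
  1: ids {17, 22, 31} → COUNT(e.id)=3
  7: ids {10, 27, 28, 32, 35, 39} → COUNT(e.id)=6
  8: ids {1, 21} → COUNT(e.id)=2
  11: ids {3, 8, 26} → COUNT(e.id)=3

Mira | 3 ; Liam | 6 ; Alice | 2 ; Sol | 3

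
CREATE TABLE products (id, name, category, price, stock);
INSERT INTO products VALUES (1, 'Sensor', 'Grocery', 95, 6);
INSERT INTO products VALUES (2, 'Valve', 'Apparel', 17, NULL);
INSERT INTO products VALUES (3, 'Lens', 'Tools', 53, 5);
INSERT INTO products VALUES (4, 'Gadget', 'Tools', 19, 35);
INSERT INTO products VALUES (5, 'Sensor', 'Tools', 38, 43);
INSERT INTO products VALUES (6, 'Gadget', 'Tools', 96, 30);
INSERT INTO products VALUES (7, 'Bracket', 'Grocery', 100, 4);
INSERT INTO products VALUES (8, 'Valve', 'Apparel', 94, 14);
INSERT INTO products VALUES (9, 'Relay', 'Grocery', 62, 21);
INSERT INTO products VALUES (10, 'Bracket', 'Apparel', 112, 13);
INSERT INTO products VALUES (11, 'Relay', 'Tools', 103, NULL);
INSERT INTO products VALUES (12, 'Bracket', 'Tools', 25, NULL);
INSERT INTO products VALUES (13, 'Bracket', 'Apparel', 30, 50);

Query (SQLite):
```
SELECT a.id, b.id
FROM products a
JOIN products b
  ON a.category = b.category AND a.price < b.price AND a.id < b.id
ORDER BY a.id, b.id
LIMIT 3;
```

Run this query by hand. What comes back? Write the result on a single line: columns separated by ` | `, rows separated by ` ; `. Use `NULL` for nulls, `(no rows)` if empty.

1 | 7 ; 2 | 8 ; 2 | 10

Pairs (a,b) with same category, a.price < b.price, a.id < b.id.
category groups: Apparel:{2,8,10,13} Grocery:{1,7,9} Tools:{3,4,5,6,11,12}
Ordered by (a.id, b.id); first 3.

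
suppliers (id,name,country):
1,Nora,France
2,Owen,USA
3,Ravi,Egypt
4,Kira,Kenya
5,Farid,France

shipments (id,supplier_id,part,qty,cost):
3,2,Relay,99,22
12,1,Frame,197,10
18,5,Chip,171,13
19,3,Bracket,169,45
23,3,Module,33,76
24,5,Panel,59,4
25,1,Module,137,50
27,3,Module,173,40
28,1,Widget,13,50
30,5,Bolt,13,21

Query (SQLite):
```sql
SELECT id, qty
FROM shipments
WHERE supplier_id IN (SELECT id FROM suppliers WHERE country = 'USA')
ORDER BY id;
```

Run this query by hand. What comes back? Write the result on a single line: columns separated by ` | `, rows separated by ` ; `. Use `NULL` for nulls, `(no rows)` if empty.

3 | 99

Inner query: suppliers.id where country = 'USA'.
Outer: keep shipments rows whose supplier_id is in that set.
Inner query → {2}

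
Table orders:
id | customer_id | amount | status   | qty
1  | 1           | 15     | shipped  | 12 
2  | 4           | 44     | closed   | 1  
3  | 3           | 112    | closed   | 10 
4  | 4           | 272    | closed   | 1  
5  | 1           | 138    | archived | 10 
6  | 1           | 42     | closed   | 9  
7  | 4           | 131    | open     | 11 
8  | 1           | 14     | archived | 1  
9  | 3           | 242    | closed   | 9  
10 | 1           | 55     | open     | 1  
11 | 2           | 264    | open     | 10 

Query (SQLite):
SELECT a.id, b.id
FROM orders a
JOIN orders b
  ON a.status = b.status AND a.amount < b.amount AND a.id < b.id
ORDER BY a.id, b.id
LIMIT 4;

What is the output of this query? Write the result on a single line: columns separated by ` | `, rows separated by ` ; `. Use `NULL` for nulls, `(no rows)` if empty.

Pairs (a,b) with same status, a.amount < b.amount, a.id < b.id.
status groups: archived:{5,8} closed:{2,3,4,6,9} open:{7,10,11} shipped:{1}
Ordered by (a.id, b.id); first 4.

2 | 3 ; 2 | 4 ; 2 | 9 ; 3 | 4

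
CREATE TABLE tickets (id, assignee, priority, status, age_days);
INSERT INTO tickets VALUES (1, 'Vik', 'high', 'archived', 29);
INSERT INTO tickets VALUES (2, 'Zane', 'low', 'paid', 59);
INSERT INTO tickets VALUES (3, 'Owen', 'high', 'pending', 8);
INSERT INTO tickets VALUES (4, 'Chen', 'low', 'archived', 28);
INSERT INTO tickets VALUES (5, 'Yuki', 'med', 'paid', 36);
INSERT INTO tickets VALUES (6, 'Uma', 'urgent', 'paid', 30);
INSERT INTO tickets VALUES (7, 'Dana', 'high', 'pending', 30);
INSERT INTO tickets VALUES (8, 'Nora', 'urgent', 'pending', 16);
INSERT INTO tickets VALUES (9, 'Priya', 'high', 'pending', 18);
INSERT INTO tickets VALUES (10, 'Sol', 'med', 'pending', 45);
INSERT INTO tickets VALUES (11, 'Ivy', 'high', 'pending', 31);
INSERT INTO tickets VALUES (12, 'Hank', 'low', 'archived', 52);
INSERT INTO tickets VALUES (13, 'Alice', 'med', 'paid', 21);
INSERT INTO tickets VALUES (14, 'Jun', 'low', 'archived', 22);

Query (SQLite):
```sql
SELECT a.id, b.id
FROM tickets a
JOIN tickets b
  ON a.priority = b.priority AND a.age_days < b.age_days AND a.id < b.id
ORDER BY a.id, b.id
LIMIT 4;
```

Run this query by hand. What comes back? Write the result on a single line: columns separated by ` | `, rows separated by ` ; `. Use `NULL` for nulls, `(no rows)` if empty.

Pairs (a,b) with same priority, a.age_days < b.age_days, a.id < b.id.
priority groups: high:{1,3,7,9,11} low:{2,4,12,14} med:{5,10,13} urgent:{6,8}
Ordered by (a.id, b.id); first 4.

1 | 7 ; 1 | 11 ; 3 | 7 ; 3 | 9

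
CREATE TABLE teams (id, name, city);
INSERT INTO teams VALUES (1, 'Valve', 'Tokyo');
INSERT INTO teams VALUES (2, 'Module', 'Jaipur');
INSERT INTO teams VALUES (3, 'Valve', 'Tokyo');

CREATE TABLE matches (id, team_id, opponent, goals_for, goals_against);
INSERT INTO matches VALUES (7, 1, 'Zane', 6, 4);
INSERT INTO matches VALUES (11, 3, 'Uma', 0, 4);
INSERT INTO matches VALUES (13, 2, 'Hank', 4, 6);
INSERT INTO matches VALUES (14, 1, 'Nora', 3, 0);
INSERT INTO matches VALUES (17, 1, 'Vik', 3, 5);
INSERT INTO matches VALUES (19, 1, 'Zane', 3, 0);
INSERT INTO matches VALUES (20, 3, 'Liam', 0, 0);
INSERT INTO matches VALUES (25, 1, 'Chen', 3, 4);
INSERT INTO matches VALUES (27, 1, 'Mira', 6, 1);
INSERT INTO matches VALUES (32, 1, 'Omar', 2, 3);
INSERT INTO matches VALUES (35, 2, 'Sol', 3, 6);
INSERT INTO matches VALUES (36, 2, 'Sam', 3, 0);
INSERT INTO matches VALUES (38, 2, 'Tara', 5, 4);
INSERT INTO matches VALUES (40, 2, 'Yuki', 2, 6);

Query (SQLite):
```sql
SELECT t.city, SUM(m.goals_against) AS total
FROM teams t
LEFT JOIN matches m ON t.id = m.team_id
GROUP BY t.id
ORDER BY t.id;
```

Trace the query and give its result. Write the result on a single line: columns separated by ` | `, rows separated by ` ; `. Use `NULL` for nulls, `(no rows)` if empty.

LEFT JOIN keeps every teams row; unmatched ones get NULL for matches columns.
Group by teams.id and compute SUM(m.goals_against). SUM over an all-NULL group is NULL.
  1: ids {7, 14, 17, 19, 25, 27, 32} → SUM(m.goals_against)=17
  2: ids {13, 35, 36, 38, 40} → SUM(m.goals_against)=22
  3: ids {11, 20} → SUM(m.goals_against)=4

Tokyo | 17 ; Jaipur | 22 ; Tokyo | 4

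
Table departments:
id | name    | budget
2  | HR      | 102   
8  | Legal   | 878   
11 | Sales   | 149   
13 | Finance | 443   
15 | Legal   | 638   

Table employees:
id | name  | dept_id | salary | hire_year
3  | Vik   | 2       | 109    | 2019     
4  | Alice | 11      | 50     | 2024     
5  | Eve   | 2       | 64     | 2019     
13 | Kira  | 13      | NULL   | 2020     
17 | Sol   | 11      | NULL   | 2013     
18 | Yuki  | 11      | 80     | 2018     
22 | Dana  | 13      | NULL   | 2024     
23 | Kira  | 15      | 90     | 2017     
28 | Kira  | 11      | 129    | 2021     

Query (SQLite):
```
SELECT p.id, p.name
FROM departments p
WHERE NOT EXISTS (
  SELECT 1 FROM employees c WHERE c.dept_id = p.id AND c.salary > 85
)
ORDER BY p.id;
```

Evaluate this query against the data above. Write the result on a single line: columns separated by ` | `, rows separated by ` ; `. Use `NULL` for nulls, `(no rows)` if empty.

For each departments row, check whether any employees with matching dept_id has salary > 85.
Keep rows where that is false.

8 | Legal ; 13 | Finance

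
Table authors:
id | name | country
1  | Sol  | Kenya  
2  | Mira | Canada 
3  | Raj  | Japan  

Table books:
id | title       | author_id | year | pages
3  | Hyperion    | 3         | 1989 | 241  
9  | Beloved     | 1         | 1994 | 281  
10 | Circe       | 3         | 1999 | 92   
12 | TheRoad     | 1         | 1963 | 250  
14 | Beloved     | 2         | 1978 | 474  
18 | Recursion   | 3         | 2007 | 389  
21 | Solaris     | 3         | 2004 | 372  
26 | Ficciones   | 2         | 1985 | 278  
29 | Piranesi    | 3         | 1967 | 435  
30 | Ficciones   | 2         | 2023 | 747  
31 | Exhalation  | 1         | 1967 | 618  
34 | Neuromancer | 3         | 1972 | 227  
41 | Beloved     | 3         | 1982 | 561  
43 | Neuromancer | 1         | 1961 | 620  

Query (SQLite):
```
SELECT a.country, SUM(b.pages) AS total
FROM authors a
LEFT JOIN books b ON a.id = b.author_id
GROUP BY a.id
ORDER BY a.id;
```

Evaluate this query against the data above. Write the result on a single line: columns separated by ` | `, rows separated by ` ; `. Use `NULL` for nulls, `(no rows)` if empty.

Kenya | 1769 ; Canada | 1499 ; Japan | 2317

LEFT JOIN keeps every authors row; unmatched ones get NULL for books columns.
Group by authors.id and compute SUM(b.pages). SUM over an all-NULL group is NULL.
  1: ids {9, 12, 31, 43} → SUM(b.pages)=1769
  2: ids {14, 26, 30} → SUM(b.pages)=1499
  3: ids {3, 10, 18, 21, 29, 34, 41} → SUM(b.pages)=2317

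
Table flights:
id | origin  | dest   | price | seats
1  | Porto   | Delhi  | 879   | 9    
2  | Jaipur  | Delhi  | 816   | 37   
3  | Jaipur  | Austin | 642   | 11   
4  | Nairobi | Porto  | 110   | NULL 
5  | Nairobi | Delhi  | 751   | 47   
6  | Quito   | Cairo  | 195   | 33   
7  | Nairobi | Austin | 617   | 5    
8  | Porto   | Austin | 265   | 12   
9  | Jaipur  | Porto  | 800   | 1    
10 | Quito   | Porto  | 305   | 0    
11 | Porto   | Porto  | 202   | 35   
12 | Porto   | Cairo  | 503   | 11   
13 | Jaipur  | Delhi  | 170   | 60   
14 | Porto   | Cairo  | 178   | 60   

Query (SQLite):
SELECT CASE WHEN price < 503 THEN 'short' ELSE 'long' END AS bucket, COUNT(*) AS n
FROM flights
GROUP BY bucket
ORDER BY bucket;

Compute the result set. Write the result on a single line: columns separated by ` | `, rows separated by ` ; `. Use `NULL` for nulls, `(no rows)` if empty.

Bucket rows by price < 503 → 'short' else 'long'; count each bucket.

long | 7 ; short | 7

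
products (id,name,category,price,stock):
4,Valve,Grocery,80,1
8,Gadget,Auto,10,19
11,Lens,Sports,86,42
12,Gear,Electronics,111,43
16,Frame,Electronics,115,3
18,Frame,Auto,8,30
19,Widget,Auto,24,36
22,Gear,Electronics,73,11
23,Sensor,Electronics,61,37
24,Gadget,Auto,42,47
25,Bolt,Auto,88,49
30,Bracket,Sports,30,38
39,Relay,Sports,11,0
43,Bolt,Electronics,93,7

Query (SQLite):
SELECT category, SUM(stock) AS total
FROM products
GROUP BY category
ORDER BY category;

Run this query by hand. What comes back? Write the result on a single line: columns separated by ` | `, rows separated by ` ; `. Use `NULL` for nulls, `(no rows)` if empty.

Partition products by category; compute SUM(stock) within each group.
  Auto: ids {8, 18, 19, 24, 25} → SUM(stock)=181
  Electronics: ids {12, 16, 22, 23, 43} → SUM(stock)=101
  Grocery: ids {4} → SUM(stock)=1
  Sports: ids {11, 30, 39} → SUM(stock)=80

Auto | 181 ; Electronics | 101 ; Grocery | 1 ; Sports | 80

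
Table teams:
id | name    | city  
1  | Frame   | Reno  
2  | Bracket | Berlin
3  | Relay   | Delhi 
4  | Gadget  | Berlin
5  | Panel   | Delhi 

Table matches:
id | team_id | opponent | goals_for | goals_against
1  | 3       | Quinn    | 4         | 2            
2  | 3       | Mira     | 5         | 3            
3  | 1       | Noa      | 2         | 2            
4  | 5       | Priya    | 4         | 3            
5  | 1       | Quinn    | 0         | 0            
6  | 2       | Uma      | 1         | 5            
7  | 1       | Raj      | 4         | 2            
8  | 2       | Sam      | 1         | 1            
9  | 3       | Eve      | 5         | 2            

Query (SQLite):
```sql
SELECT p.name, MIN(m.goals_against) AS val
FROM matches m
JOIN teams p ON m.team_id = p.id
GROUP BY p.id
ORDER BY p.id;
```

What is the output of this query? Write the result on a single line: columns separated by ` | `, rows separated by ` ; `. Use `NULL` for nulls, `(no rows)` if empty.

Frame | 0 ; Bracket | 1 ; Relay | 2 ; Panel | 3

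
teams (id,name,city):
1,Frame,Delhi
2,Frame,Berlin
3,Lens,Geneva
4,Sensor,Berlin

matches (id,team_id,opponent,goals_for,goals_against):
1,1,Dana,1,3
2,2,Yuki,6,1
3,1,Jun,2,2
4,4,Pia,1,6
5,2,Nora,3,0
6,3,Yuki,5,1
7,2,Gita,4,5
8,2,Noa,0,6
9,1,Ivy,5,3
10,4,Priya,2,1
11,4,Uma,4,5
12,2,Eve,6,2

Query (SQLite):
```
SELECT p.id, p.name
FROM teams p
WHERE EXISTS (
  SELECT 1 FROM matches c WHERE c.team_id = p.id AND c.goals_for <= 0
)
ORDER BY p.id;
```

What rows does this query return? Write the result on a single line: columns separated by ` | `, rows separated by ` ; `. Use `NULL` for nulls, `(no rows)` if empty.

For each teams row, check whether any matches with matching team_id has goals_for <= 0.
Keep rows where that is true.

2 | Frame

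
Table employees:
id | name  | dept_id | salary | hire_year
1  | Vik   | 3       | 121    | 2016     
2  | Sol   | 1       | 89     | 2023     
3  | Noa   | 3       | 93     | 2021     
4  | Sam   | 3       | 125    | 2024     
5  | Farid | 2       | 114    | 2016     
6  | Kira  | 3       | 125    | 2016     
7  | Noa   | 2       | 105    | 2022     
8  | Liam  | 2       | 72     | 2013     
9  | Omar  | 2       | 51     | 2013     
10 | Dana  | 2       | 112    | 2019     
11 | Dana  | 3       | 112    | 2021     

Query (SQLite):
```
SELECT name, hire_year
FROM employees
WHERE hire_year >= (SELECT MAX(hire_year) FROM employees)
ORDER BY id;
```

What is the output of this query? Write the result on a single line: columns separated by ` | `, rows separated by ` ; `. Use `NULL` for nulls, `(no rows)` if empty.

Scalar subquery: MAX(hire_year) over all employees rows = 2024.
Keep rows where hire_year >= that value.

Sam | 2024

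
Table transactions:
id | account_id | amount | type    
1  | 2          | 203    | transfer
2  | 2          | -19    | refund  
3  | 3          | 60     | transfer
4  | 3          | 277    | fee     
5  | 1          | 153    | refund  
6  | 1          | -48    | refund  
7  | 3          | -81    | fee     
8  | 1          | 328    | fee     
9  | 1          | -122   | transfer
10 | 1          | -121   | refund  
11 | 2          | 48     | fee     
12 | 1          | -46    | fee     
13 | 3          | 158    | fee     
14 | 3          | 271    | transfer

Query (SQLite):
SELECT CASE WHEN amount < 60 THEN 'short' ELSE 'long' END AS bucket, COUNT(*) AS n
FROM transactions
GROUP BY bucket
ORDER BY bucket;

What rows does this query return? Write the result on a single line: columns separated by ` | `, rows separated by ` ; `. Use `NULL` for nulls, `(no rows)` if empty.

long | 7 ; short | 7

Bucket rows by amount < 60 → 'short' else 'long'; count each bucket.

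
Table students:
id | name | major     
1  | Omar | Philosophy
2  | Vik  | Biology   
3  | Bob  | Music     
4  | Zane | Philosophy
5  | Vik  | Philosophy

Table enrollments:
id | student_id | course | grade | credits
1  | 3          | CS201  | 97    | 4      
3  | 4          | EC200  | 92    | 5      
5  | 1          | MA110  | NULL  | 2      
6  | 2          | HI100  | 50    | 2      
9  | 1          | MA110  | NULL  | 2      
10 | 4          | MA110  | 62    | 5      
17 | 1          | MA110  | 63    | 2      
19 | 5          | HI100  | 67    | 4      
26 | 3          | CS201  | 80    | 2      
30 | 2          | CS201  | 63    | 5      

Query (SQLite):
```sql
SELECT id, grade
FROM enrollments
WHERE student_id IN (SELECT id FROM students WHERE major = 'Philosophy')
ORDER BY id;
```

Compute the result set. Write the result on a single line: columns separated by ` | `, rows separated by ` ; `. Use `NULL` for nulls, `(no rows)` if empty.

3 | 92 ; 5 | NULL ; 9 | NULL ; 10 | 62 ; 17 | 63 ; 19 | 67

Inner query: students.id where major = 'Philosophy'.
Outer: keep enrollments rows whose student_id is in that set.
Inner query → {1, 4, 5}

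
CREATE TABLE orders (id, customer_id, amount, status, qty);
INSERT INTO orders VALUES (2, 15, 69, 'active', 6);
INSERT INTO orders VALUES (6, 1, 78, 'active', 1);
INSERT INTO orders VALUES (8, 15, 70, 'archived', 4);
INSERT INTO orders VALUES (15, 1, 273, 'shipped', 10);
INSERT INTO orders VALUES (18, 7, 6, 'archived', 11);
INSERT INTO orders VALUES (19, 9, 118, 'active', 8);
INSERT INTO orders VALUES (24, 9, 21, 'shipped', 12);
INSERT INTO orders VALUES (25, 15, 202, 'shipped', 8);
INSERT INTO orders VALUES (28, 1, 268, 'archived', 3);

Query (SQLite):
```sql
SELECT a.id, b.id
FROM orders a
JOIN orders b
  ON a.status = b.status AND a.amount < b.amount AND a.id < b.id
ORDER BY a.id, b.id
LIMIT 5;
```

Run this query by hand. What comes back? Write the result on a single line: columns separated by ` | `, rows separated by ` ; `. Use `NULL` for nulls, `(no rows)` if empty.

2 | 6 ; 2 | 19 ; 6 | 19 ; 8 | 28 ; 18 | 28

Pairs (a,b) with same status, a.amount < b.amount, a.id < b.id.
status groups: active:{2,6,19} archived:{8,18,28} shipped:{15,24,25}
Ordered by (a.id, b.id); first 5.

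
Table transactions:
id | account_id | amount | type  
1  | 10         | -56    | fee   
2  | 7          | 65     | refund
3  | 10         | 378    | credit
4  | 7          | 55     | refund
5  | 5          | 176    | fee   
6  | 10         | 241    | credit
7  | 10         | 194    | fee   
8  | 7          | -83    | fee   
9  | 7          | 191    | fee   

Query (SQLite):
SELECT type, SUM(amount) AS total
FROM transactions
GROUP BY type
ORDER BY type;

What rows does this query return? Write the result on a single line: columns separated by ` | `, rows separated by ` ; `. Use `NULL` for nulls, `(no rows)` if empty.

credit | 619 ; fee | 422 ; refund | 120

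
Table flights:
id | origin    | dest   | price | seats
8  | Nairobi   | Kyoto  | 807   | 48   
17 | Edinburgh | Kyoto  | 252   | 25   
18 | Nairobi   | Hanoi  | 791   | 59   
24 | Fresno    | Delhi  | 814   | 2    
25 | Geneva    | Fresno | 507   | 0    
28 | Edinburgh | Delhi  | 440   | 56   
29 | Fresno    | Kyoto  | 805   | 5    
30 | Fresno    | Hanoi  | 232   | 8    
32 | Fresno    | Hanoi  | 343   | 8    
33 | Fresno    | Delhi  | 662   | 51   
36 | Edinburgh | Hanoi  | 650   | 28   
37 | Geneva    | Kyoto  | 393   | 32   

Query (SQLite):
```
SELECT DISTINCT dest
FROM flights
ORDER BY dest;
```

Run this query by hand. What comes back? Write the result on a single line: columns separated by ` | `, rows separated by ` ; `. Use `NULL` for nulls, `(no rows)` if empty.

Collect distinct dest values from flights.

Delhi ; Fresno ; Hanoi ; Kyoto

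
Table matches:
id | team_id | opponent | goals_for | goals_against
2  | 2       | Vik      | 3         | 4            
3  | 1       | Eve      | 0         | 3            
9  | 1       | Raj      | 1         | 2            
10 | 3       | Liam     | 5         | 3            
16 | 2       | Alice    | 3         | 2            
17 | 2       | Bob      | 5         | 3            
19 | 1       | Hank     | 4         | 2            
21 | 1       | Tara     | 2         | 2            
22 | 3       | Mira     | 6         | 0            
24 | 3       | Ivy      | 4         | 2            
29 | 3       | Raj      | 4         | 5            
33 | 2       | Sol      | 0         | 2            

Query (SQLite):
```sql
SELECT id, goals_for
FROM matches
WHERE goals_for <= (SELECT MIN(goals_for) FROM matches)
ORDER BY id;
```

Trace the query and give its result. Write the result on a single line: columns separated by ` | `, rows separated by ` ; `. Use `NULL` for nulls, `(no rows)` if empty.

Scalar subquery: MIN(goals_for) over all matches rows = 0.
Keep rows where goals_for <= that value.

3 | 0 ; 33 | 0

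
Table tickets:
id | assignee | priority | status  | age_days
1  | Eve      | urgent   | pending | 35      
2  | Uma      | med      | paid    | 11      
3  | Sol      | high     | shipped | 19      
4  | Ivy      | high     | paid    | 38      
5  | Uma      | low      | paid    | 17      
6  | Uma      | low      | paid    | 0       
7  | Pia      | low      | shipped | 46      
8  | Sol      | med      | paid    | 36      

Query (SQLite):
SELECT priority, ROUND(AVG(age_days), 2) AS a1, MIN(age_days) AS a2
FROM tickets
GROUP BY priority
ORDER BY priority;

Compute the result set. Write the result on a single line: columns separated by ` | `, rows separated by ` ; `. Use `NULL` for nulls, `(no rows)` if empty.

high | 28.5 | 19 ; low | 21 | 0 ; med | 23.5 | 11 ; urgent | 35 | 35

Group tickets by priority.
Per group compute: ROUND(AVG(age_days), 2), MIN(age_days).
  high: ids {3, 4} → ROUND(AVG(age_days), 2)=28.5, MIN(age_days)=19
  low: ids {5, 6, 7} → ROUND(AVG(age_days), 2)=21, MIN(age_days)=0
  med: ids {2, 8} → ROUND(AVG(age_days), 2)=23.5, MIN(age_days)=11
  urgent: ids {1} → ROUND(AVG(age_days), 2)=35, MIN(age_days)=35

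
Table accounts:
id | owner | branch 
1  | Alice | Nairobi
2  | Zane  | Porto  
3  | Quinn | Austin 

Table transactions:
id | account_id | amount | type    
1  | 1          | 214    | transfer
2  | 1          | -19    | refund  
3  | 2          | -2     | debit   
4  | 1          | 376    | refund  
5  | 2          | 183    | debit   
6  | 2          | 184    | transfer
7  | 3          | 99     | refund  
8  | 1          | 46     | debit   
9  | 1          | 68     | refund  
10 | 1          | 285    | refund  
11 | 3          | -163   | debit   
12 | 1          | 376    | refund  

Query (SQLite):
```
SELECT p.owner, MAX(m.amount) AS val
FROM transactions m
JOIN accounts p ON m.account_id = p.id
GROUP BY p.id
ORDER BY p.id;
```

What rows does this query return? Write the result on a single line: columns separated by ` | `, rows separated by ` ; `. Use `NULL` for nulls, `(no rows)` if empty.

Join each transactions row to its accounts via account_id.
Group joined rows by accounts.id; compute MAX(m.amount) per group.
  1: ids {1, 2, 4, 8, 9, 10, 12} → MAX(m.amount)=376
  2: ids {3, 5, 6} → MAX(m.amount)=184
  3: ids {7, 11} → MAX(m.amount)=99

Alice | 376 ; Zane | 184 ; Quinn | 99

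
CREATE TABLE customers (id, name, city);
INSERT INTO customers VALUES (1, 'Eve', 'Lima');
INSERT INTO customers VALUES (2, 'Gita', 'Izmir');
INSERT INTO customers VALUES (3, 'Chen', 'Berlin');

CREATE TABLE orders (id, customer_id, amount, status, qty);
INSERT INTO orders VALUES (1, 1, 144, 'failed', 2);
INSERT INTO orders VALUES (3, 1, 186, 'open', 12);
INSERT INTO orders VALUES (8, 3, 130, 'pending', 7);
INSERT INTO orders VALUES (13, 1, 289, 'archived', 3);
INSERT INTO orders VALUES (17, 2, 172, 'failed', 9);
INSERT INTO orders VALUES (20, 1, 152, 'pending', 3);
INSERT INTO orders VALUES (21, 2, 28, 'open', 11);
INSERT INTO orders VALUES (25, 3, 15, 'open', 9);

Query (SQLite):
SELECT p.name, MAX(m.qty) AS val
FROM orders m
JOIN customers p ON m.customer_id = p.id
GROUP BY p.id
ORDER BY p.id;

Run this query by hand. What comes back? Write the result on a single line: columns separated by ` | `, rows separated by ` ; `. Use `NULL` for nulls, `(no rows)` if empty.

Eve | 12 ; Gita | 11 ; Chen | 9

Join each orders row to its customers via customer_id.
Group joined rows by customers.id; compute MAX(m.qty) per group.
  1: ids {1, 3, 13, 20} → MAX(m.qty)=12
  2: ids {17, 21} → MAX(m.qty)=11
  3: ids {8, 25} → MAX(m.qty)=9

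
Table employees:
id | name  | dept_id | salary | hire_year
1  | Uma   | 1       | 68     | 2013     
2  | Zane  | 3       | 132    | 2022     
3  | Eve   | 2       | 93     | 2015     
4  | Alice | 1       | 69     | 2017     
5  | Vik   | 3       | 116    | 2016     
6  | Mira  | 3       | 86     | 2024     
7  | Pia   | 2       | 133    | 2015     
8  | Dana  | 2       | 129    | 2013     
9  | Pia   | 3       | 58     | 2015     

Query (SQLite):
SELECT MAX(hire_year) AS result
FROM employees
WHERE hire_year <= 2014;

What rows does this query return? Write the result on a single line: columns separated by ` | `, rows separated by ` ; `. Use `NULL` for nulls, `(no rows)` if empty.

2013

Rows where hire_year <= 2014 → hire_year values: [2013, 2013].
MAX of non-NULL values = 2013.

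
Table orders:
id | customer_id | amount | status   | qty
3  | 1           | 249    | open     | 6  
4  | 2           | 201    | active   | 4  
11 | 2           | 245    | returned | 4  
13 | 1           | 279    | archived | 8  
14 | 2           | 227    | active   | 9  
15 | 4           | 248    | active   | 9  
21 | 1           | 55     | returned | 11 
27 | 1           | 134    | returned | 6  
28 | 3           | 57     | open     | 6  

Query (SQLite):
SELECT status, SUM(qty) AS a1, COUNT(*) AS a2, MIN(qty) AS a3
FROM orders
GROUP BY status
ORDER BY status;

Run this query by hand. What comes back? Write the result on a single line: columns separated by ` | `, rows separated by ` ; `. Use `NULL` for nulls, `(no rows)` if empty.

active | 22 | 3 | 4 ; archived | 8 | 1 | 8 ; open | 12 | 2 | 6 ; returned | 21 | 3 | 4

Group orders by status.
Per group compute: SUM(qty), COUNT(*), MIN(qty).
  active: ids {4, 14, 15} → SUM(qty)=22, COUNT(*)=3, MIN(qty)=4
  archived: ids {13} → SUM(qty)=8, COUNT(*)=1, MIN(qty)=8
  open: ids {3, 28} → SUM(qty)=12, COUNT(*)=2, MIN(qty)=6
  returned: ids {11, 21, 27} → SUM(qty)=21, COUNT(*)=3, MIN(qty)=4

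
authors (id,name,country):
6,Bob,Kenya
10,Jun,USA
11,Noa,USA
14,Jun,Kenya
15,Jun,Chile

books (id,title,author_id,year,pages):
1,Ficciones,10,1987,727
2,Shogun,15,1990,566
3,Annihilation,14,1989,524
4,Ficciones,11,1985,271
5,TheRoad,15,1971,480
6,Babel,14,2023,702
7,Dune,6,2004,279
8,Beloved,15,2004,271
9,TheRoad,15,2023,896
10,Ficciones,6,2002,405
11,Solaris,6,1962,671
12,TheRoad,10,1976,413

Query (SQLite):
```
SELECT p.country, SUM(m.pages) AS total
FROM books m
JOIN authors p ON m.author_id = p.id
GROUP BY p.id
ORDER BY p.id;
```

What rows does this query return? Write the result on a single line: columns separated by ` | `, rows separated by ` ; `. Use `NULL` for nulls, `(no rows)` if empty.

Join each books row to its authors via author_id.
Group joined rows by authors.id; compute SUM(m.pages) per group.
  6: ids {7, 10, 11} → SUM(m.pages)=1355
  10: ids {1, 12} → SUM(m.pages)=1140
  11: ids {4} → SUM(m.pages)=271
  14: ids {3, 6} → SUM(m.pages)=1226
  15: ids {2, 5, 8, 9} → SUM(m.pages)=2213

Kenya | 1355 ; USA | 1140 ; USA | 271 ; Kenya | 1226 ; Chile | 2213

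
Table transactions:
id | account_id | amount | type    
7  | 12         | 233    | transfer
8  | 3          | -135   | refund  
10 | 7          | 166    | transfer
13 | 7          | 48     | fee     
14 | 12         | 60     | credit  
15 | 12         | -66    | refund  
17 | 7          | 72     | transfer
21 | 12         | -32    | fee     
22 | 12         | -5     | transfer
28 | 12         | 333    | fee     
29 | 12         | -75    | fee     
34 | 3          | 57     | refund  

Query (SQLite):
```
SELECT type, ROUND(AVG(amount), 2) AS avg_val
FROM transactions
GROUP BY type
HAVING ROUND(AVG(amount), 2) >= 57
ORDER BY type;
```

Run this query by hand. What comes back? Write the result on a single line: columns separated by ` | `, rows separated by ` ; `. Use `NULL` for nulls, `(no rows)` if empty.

credit | 60 ; fee | 68.5 ; transfer | 116.5

Partition transactions by type; compute ROUND(AVG(amount), 2) within each group.
HAVING: keep groups where ROUND(AVG(amount), 2) >= 57.
  credit: ids {14} → ROUND(AVG(amount), 2)=60
  fee: ids {13, 21, 28, 29} → ROUND(AVG(amount), 2)=68.5
  refund: ids {8, 15, 34} → ROUND(AVG(amount), 2)=-48
  transfer: ids {7, 10, 17, 22} → ROUND(AVG(amount), 2)=116.5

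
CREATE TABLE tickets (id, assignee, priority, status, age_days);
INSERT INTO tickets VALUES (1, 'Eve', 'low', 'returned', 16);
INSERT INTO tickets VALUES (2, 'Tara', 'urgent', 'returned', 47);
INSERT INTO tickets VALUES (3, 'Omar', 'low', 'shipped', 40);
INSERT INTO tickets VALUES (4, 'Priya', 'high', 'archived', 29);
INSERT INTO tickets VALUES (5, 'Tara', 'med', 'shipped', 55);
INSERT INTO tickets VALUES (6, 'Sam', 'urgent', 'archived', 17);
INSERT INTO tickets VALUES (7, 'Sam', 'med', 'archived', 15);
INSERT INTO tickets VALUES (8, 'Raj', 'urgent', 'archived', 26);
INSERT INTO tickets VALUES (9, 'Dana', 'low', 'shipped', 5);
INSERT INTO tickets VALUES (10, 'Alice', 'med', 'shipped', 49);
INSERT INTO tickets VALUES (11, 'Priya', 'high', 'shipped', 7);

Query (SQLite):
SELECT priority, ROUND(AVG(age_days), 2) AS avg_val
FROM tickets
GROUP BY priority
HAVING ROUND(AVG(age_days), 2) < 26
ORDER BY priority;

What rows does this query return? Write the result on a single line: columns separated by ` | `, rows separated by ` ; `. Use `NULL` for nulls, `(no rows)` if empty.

high | 18 ; low | 20.33

Partition tickets by priority; compute ROUND(AVG(age_days), 2) within each group.
HAVING: keep groups where ROUND(AVG(age_days), 2) < 26.
  high: ids {4, 11} → ROUND(AVG(age_days), 2)=18
  low: ids {1, 3, 9} → ROUND(AVG(age_days), 2)=20.33
  med: ids {5, 7, 10} → ROUND(AVG(age_days), 2)=39.67
  urgent: ids {2, 6, 8} → ROUND(AVG(age_days), 2)=30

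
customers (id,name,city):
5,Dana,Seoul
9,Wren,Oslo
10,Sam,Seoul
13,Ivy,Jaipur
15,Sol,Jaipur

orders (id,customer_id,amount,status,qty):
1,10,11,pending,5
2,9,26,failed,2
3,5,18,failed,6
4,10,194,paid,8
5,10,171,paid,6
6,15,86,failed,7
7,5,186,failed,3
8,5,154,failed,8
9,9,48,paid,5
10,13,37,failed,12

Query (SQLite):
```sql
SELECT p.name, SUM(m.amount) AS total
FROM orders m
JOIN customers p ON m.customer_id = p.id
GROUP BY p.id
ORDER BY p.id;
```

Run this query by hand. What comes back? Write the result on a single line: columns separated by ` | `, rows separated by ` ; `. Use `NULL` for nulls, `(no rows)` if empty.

Dana | 358 ; Wren | 74 ; Sam | 376 ; Ivy | 37 ; Sol | 86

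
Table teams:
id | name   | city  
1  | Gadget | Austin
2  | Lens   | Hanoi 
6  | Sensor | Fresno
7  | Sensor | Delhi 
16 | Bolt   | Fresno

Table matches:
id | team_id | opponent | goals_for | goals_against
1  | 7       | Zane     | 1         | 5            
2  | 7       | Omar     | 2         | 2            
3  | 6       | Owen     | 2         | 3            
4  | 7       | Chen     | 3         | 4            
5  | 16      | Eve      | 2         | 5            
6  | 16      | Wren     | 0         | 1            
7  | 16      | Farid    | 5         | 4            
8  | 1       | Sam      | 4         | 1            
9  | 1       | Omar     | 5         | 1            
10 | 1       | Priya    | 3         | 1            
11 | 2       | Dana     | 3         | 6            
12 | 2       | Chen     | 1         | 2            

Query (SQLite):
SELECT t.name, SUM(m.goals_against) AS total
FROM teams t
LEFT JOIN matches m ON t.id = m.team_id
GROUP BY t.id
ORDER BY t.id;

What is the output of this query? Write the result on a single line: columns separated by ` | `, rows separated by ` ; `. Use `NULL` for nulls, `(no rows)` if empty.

LEFT JOIN keeps every teams row; unmatched ones get NULL for matches columns.
Group by teams.id and compute SUM(m.goals_against). SUM over an all-NULL group is NULL.
  1: ids {8, 9, 10} → SUM(m.goals_against)=3
  2: ids {11, 12} → SUM(m.goals_against)=8
  6: ids {3} → SUM(m.goals_against)=3
  7: ids {1, 2, 4} → SUM(m.goals_against)=11
  16: ids {5, 6, 7} → SUM(m.goals_against)=10

Gadget | 3 ; Lens | 8 ; Sensor | 3 ; Sensor | 11 ; Bolt | 10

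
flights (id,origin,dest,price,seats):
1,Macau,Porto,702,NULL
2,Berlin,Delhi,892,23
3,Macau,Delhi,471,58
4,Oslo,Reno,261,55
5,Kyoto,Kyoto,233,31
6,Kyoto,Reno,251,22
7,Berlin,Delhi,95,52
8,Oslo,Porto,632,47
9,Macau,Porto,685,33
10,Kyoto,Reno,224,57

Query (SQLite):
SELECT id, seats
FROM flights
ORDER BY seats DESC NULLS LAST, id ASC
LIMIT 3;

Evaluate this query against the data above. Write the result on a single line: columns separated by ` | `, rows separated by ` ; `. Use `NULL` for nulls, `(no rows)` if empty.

3 | 58 ; 10 | 57 ; 4 | 55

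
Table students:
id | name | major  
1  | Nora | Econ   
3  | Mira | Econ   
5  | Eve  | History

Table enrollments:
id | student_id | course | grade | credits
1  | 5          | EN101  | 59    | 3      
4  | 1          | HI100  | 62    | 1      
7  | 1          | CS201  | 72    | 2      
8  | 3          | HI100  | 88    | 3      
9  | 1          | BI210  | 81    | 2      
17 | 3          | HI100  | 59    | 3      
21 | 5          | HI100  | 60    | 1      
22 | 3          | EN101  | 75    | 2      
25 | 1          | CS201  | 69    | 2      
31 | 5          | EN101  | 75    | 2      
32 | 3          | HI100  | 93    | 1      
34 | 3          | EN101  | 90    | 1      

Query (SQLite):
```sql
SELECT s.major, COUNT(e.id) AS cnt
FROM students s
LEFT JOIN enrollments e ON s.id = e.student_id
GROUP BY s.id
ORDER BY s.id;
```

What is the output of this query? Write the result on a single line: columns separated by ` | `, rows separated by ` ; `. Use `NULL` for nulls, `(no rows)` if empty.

LEFT JOIN keeps every students row; unmatched ones get NULL for enrollments columns.
Group by students.id and compute COUNT(e.id). COUNT(col) of an all-NULL group is 0.
  1: ids {4, 7, 9, 25} → COUNT(e.id)=4
  3: ids {8, 17, 22, 32, 34} → COUNT(e.id)=5
  5: ids {1, 21, 31} → COUNT(e.id)=3

Econ | 4 ; Econ | 5 ; History | 3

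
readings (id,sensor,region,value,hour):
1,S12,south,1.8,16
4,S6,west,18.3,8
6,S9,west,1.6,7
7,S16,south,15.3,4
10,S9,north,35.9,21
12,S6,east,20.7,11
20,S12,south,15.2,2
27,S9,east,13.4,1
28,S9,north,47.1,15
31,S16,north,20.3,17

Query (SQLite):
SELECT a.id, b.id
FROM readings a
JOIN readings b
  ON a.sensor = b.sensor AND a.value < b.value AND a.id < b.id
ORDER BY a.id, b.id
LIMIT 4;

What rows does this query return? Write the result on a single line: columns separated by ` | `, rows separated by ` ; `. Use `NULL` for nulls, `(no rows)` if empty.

1 | 20 ; 4 | 12 ; 6 | 10 ; 6 | 27

Pairs (a,b) with same sensor, a.value < b.value, a.id < b.id.
sensor groups: S12:{1,20} S16:{7,31} S6:{4,12} S9:{6,10,27,28}
Ordered by (a.id, b.id); first 4.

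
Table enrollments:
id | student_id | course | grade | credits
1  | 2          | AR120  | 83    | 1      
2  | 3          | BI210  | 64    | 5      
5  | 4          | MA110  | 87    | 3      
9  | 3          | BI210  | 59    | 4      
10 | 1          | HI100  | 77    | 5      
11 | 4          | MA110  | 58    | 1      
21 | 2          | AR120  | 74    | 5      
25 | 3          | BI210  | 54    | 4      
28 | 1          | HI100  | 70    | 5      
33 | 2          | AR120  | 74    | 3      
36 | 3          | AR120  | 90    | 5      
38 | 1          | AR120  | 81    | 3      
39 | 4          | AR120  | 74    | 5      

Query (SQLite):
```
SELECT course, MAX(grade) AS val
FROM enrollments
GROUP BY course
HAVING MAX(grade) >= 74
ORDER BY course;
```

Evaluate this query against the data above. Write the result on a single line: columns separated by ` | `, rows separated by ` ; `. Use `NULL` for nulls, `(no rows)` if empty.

Partition enrollments by course; compute MAX(grade) within each group.
HAVING: keep groups where MAX(grade) >= 74.
  AR120: ids {1, 21, 33, 36, 38, 39} → MAX(grade)=90
  BI210: ids {2, 9, 25} → MAX(grade)=64
  HI100: ids {10, 28} → MAX(grade)=77
  MA110: ids {5, 11} → MAX(grade)=87

AR120 | 90 ; HI100 | 77 ; MA110 | 87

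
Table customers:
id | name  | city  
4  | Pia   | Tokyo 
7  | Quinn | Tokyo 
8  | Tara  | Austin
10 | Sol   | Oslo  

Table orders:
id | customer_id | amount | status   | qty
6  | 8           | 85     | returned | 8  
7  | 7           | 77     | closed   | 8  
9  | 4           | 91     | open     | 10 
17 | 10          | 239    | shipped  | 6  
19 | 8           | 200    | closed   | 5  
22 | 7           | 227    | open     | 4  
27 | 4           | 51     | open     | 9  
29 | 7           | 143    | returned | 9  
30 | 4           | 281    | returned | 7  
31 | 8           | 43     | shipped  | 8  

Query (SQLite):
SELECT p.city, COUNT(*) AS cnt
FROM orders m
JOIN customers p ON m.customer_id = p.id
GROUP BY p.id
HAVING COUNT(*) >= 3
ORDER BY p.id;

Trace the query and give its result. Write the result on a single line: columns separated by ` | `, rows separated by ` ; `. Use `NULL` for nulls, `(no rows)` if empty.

Tokyo | 3 ; Tokyo | 3 ; Austin | 3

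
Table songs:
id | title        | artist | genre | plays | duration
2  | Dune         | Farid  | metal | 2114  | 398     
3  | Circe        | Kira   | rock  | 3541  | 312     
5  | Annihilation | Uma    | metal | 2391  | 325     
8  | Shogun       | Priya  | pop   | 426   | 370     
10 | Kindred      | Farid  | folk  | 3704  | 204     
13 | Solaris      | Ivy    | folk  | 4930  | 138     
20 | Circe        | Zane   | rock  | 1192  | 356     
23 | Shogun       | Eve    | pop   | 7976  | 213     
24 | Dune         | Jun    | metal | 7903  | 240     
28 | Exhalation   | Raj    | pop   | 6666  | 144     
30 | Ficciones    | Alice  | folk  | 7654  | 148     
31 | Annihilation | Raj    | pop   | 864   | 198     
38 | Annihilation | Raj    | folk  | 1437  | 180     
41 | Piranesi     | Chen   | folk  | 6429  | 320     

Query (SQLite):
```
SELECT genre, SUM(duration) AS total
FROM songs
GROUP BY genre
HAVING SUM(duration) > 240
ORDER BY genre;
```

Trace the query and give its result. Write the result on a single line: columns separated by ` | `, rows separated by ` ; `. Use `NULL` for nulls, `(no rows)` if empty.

Partition songs by genre; compute SUM(duration) within each group.
HAVING: keep groups where SUM(duration) > 240.
  folk: ids {10, 13, 30, 38, 41} → SUM(duration)=990
  metal: ids {2, 5, 24} → SUM(duration)=963
  pop: ids {8, 23, 28, 31} → SUM(duration)=925
  rock: ids {3, 20} → SUM(duration)=668

folk | 990 ; metal | 963 ; pop | 925 ; rock | 668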